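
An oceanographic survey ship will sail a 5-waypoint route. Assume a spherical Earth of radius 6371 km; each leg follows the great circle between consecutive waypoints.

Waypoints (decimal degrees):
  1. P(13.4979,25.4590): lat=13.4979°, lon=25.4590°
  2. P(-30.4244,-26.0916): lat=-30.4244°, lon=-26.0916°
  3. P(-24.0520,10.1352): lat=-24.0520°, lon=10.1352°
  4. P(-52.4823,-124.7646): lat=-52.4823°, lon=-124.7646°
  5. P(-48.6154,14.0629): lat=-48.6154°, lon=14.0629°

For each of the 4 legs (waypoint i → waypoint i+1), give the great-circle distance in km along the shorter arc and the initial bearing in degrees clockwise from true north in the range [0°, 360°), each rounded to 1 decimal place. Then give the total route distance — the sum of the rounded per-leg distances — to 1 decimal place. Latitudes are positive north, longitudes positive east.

Leg 1: φ1=0.2355828, φ2=-0.5310060, Δφ=-0.7665888, Δλ=-0.8997277 rad; a=sin²(Δφ/2)+cosφ1·cosφ2·sin²(Δλ/2)=0.2984062532; c=2·atan2(√a, √(1-a))=1.155798990; dist=6371·c=7363.595 ≈ 7363.6 km; running total=7363.6 km
Leg 1 bearing: y=sinΔλ·cosφ2=-0.67531532, x=cosφ1·sinφ2-sinφ1·cosφ2·cosΔλ=-0.61756705; θ=atan2(y, x)=-132.4425° <0 so +360° → 227.5575° ≈ 227.6°
Leg 2: φ1=-0.5310060, φ2=-0.4197866, Δφ=0.1112194, Δλ=0.6322769 rad; a=sin²(Δφ/2)+cosφ1·cosφ2·sin²(Δλ/2)=0.0792006586; c=2·atan2(√a, √(1-a))=0.570559938; dist=6371·c=3635.037 ≈ 3635.0 km; running total=10998.6 km
Leg 2 bearing: y=sinΔλ·cosφ2=0.53967151, x=cosφ1·sinφ2-sinφ1·cosφ2·cosΔλ=0.02159445; θ=atan2(y, x)=87.7086° ≈ 87.7°
Leg 3: φ1=-0.4197866, φ2=-0.9159889, Δφ=-0.4962023, Δλ=-2.3544457 rad; a=sin²(Δφ/2)+cosφ1·cosφ2·sin²(Δλ/2)=0.5346440880; c=2·atan2(√a, √(1-a))=1.640140063; dist=6371·c=10449.332 ≈ 10449.3 km; running total=21447.9 km
Leg 3 bearing: y=sinΔλ·cosφ2=-0.43138506, x=cosφ1·sinφ2-sinφ1·cosφ2·cosΔλ=-0.89950324; θ=atan2(y, x)=-154.3785° <0 so +360° → 205.6215° ≈ 205.6°
Leg 4: φ1=-0.9159889, φ2=-0.8484988, Δφ=0.0674901, Δλ=2.4229970 rad; a=sin²(Δφ/2)+cosφ1·cosφ2·sin²(Δλ/2)=0.3539809330; c=2·atan2(√a, √(1-a))=1.274439147; dist=6371·c=8119.452 ≈ 8119.5 km; running total=29567.4 km
Leg 4 bearing: y=sinΔλ·cosφ2=0.43522754, x=cosφ1·sinφ2-sinφ1·cosφ2·cosΔλ=-0.85164002; θ=atan2(y, x)=152.9309° ≈ 152.9°

Leg 1: dist=7363.6 km, bearing=227.6°
Leg 2: dist=3635.0 km, bearing=87.7°
Leg 3: dist=10449.3 km, bearing=205.6°
Leg 4: dist=8119.5 km, bearing=152.9°
Total: 29567.4 km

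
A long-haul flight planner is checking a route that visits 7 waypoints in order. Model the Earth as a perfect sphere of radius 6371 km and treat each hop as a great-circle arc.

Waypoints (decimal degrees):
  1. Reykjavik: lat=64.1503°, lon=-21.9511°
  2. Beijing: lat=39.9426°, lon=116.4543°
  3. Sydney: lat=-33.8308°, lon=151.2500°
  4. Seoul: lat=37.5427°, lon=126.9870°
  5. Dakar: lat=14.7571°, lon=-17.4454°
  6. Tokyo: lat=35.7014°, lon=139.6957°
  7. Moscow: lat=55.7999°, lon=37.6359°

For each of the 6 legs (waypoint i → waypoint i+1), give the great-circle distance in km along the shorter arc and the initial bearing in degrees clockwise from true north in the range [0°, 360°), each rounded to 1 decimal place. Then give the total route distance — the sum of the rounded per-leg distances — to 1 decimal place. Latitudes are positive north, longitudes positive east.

Leg 1: dist=7879.9 km, bearing=32.6°
Leg 2: dist=8947.9 km, bearing=151.3°
Leg 3: dist=8323.8 km, bearing=340.3°
Leg 4: dist=13113.8 km, bearing=320.5°
Leg 5: dist=13910.2 km, bearing=22.7°
Leg 6: dist=7473.9 km, bearing=323.4°
Total: 59649.5 km

Leg 1: φ1=1.1196340, φ2=0.6971299, Δφ=-0.4225041, Δλ=2.4156299 rad; a=sin²(Δφ/2)+cosφ1·cosφ2·sin²(Δλ/2)=0.3361093758; c=2·atan2(√a, √(1-a))=1.236842209; dist=6371·c=7879.922 ≈ 7879.9 km; running total=7879.9 km
Leg 1 bearing: y=sinΔλ·cosφ2=0.50897023, x=cosφ1·sinφ2-sinφ1·cosφ2·cosΔλ=0.79593263; θ=atan2(y, x)=32.5974° ≈ 32.6°
Leg 2: φ1=0.6971299, φ2=-0.5904588, Δφ=-1.2875887, Δλ=0.6072995 rad; a=sin²(Δφ/2)+cosφ1·cosφ2·sin²(Δλ/2)=0.4172208418; c=2·atan2(√a, √(1-a))=1.404472213; dist=6371·c=8947.892 ≈ 8947.9 km; running total=16827.8 km
Leg 2 bearing: y=sinΔλ·cosφ2=0.47403218, x=cosφ1·sinφ2-sinφ1·cosφ2·cosΔλ=-0.86480283; θ=atan2(y, x)=151.2711° ≈ 151.3°
Leg 3: φ1=-0.5904588, φ2=0.6552437, Δφ=1.2457026, Δλ=-0.4234692 rad; a=sin²(Δφ/2)+cosφ1·cosφ2·sin²(Δλ/2)=0.3693908435; c=2·atan2(√a, √(1-a))=1.306512204; dist=6371·c=8323.789 ≈ 8323.8 km; running total=25151.6 km
Leg 3 bearing: y=sinΔλ·cosφ2=-0.32582277, x=cosφ1·sinφ2-sinφ1·cosφ2·cosΔλ=0.90862782; θ=atan2(y, x)=-19.7272° <0 so +360° → 340.2728° ≈ 340.3°
Leg 4: φ1=0.6552437, φ2=0.2575600, Δφ=-0.3976837, Δλ=-2.5208209 rad; a=sin²(Δφ/2)+cosφ1·cosφ2·sin²(Δλ/2)=0.7342390075; c=2·atan2(√a, √(1-a))=2.058363591; dist=6371·c=13113.834 ≈ 13113.8 km; running total=38265.4 km
Leg 4 bearing: y=sinΔλ·cosφ2=-0.56247656, x=cosφ1·sinφ2-sinφ1·cosφ2·cosΔλ=0.68128442; θ=atan2(y, x)=-39.5435° <0 so +360° → 320.4565° ≈ 320.5°
Leg 5: φ1=0.2575600, φ2=0.6231070, Δφ=0.3655470, Δλ=2.7426296 rad; a=sin²(Δφ/2)+cosφ1·cosφ2·sin²(Δλ/2)=0.7874821129; c=2·atan2(√a, √(1-a))=2.183356750; dist=6371·c=13910.166 ≈ 13910.2 km; running total=52175.6 km
Leg 5 bearing: y=sinΔλ·cosφ2=0.31545891, x=cosφ1·sinφ2-sinφ1·cosφ2·cosΔλ=0.75491842; θ=atan2(y, x)=22.6787° ≈ 22.7°
Leg 6: φ1=0.6231070, φ2=0.9738920, Δφ=0.3507850, Δλ=-1.7812795 rad; a=sin²(Δφ/2)+cosφ1·cosφ2·sin²(Δλ/2)=0.3063580839; c=2·atan2(√a, √(1-a))=1.173112642; dist=6371·c=7473.901 ≈ 7473.9 km; running total=59649.5 km
Leg 6 bearing: y=sinΔλ·cosφ2=-0.54967965, x=cosφ1·sinφ2-sinφ1·cosφ2·cosΔλ=0.74017803; θ=atan2(y, x)=-36.5987° <0 so +360° → 323.4013° ≈ 323.4°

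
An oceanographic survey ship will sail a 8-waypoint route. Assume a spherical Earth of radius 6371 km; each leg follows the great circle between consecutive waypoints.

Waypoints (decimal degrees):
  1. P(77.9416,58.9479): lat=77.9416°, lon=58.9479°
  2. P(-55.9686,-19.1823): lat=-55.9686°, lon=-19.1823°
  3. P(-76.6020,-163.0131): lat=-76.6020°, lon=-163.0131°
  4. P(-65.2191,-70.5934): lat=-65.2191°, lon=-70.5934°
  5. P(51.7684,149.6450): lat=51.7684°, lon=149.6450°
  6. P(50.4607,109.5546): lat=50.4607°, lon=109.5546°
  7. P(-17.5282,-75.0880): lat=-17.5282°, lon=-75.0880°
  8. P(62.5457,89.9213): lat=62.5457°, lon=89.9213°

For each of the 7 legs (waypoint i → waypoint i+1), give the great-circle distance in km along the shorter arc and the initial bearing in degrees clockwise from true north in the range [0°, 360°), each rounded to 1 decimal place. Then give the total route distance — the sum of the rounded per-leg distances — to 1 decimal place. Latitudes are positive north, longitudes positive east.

Leg 1: φ1=1.3603375, φ2=-0.9768363, Δφ=-2.3371739, Δλ=-1.3636292 rad; a=sin²(Δφ/2)+cosφ1·cosφ2·sin²(Δλ/2)=0.8931985543; c=2·atan2(√a, √(1-a))=2.475750922; dist=6371·c=15773.009 ≈ 15773.0 km; running total=15773.0 km
Leg 1 bearing: y=sinΔλ·cosφ2=-0.54768053, x=cosφ1·sinφ2-sinφ1·cosφ2·cosΔλ=-0.28570200; θ=atan2(y, x)=-117.5492° <0 so +360° → 242.4508° ≈ 242.5°
Leg 2: φ1=-0.9768363, φ2=-1.3369571, Δφ=-0.3601208, Δλ=-2.5103210 rad; a=sin²(Δφ/2)+cosφ1·cosφ2·sin²(Δλ/2)=0.1492549879; c=2·atan2(√a, √(1-a))=0.793310239; dist=6371·c=5054.180 ≈ 5054.2 km; running total=20827.2 km
Leg 2 bearing: y=sinΔλ·cosφ2=-0.13675104, x=cosφ1·sinφ2-sinφ1·cosφ2·cosΔλ=-0.69943613; θ=atan2(y, x)=-168.9373° <0 so +360° → 191.0627° ≈ 191.1°
Leg 3: φ1=-1.3369571, φ2=-1.1382880, Δφ=0.1986691, Δλ=1.6130281 rad; a=sin²(Δφ/2)+cosφ1·cosφ2·sin²(Δλ/2)=0.0604465469; c=2·atan2(√a, √(1-a))=0.496811165; dist=6371·c=3165.184 ≈ 3165.2 km; running total=23992.4 km
Leg 3 bearing: y=sinΔλ·cosφ2=0.41877572, x=cosφ1·sinφ2-sinφ1·cosφ2·cosΔλ=-0.22759162; θ=atan2(y, x)=118.5227° ≈ 118.5°
Leg 4: φ1=-1.1382880, φ2=0.9035290, Δφ=2.0418171, Δλ=3.8438852 rad; a=sin²(Δφ/2)+cosφ1·cosφ2·sin²(Δλ/2)=0.9555949485; c=2·atan2(√a, √(1-a))=2.716959420; dist=6371·c=17309.748 ≈ 17309.7 km; running total=41302.1 km
Leg 4 bearing: y=sinΔλ·cosφ2=-0.39975284, x=cosφ1·sinφ2-sinφ1·cosφ2·cosΔλ=-0.09965258; θ=atan2(y, x)=-103.9977° <0 so +360° → 256.0023° ≈ 256.0°
Leg 5: φ1=0.9035290, φ2=0.8807054, Δφ=-0.0228237, Δλ=-0.6997095 rad; a=sin²(Δφ/2)+cosφ1·cosφ2·sin²(Δλ/2)=0.0464146538; c=2·atan2(√a, √(1-a))=0.434286014; dist=6371·c=2766.836 ≈ 2766.8 km; running total=44068.9 km
Leg 5 bearing: y=sinΔλ·cosφ2=-0.40997223, x=cosφ1·sinφ2-sinφ1·cosφ2·cosΔλ=0.09467894; θ=atan2(y, x)=-76.9961° <0 so +360° → 283.0039° ≈ 283.0°
Leg 6: φ1=0.8807054, φ2=-0.3059248, Δφ=-1.1866302, Δλ=-3.2226213 rad; a=sin²(Δφ/2)+cosφ1·cosφ2·sin²(Δλ/2)=0.9186599402; c=2·atan2(√a, √(1-a))=2.563158747; dist=6371·c=16329.884 ≈ 16329.9 km; running total=60398.8 km
Leg 6 bearing: y=sinΔλ·cosφ2=0.07718188, x=cosφ1·sinφ2-sinφ1·cosφ2·cosΔλ=0.54123782; θ=atan2(y, x)=8.1158° ≈ 8.1°
Leg 7: φ1=-0.3059248, φ2=1.0916284, Δφ=1.3975532, Δλ=2.8799556 rad; a=sin²(Δφ/2)+cosφ1·cosφ2·sin²(Δλ/2)=0.8459645314; c=2·atan2(√a, √(1-a))=2.334953930; dist=6371·c=14875.991 ≈ 14876.0 km; running total=75274.8 km
Leg 7 bearing: y=sinΔλ·cosφ2=0.11925390, x=cosφ1·sinφ2-sinφ1·cosφ2·cosΔλ=0.71204823; θ=atan2(y, x)=9.5077° ≈ 9.5°

Leg 1: dist=15773.0 km, bearing=242.5°
Leg 2: dist=5054.2 km, bearing=191.1°
Leg 3: dist=3165.2 km, bearing=118.5°
Leg 4: dist=17309.7 km, bearing=256.0°
Leg 5: dist=2766.8 km, bearing=283.0°
Leg 6: dist=16329.9 km, bearing=8.1°
Leg 7: dist=14876.0 km, bearing=9.5°
Total: 75274.8 km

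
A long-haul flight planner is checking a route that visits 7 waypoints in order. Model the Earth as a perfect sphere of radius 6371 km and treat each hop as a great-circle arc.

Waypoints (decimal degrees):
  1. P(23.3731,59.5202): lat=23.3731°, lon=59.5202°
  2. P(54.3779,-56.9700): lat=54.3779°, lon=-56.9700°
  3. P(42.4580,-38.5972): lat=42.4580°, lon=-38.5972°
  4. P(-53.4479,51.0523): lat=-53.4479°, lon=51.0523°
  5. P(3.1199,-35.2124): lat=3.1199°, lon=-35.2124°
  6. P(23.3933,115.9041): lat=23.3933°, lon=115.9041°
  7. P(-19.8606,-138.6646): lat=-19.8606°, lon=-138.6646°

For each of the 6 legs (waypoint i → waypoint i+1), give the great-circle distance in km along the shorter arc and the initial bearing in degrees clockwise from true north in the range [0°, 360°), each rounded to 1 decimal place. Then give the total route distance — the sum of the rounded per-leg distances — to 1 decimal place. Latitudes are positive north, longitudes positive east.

Leg 1: φ1=0.4079376, φ2=0.9490734, Δφ=0.5411358, Δλ=-2.0331375 rad; a=sin²(Δφ/2)+cosφ1·cosφ2·sin²(Δλ/2)=0.4579963266; c=2·atan2(√a, √(1-a))=1.486689855; dist=6371·c=9471.701 ≈ 9471.7 km; running total=9471.7 km
Leg 1 bearing: y=sinΔλ·cosφ2=-0.52128693, x=cosφ1·sinφ2-sinφ1·cosφ2·cosΔλ=0.84923654; θ=atan2(y, x)=-31.5429° <0 so +360° → 328.4571° ≈ 328.5°
Leg 2: φ1=0.9490734, φ2=0.7410319, Δφ=-0.2080415, Δλ=0.3206659 rad; a=sin²(Δφ/2)+cosφ1·cosφ2·sin²(Δλ/2)=0.0217333062; c=2·atan2(√a, √(1-a))=0.295922980; dist=6371·c=1885.325 ≈ 1885.3 km; running total=11357.0 km
Leg 2 bearing: y=sinΔλ·cosφ2=0.23254478, x=cosφ1·sinφ2-sinφ1·cosφ2·cosΔλ=-0.17597388; θ=atan2(y, x)=127.1159° ≈ 127.1°
Leg 3: φ1=0.7410319, φ2=-0.9328418, Δφ=-1.6738737, Δλ=1.5646789 rad; a=sin²(Δφ/2)+cosφ1·cosφ2·sin²(Δλ/2)=0.7697950147; c=2·atan2(√a, √(1-a))=2.140746417; dist=6371·c=13638.695 ≈ 13638.7 km; running total=24995.7 km
Leg 3 bearing: y=sinΔλ·cosφ2=0.59554236, x=cosφ1·sinφ2-sinφ1·cosφ2·cosΔλ=-0.59512343; θ=atan2(y, x)=134.9798° ≈ 135.0°
Leg 4: φ1=-0.9328418, φ2=0.0544525, Δφ=0.9872944, Δλ=-1.5056030 rad; a=sin²(Δφ/2)+cosφ1·cosφ2·sin²(Δλ/2)=0.5024899343; c=2·atan2(√a, √(1-a))=1.575776216; dist=6371·c=10039.270 ≈ 10039.3 km; running total=35035.0 km
Leg 4 bearing: y=sinΔλ·cosφ2=-0.99639665, x=cosφ1·sinφ2-sinφ1·cosφ2·cosΔλ=0.08466950; θ=atan2(y, x)=-85.1429° <0 so +360° → 274.8571° ≈ 274.9°
Leg 5: φ1=0.0544525, φ2=0.4082901, Δφ=0.3538376, Δλ=2.6374805 rad; a=sin²(Δφ/2)+cosφ1·cosφ2·sin²(Δλ/2)=0.8904148376; c=2·atan2(√a, √(1-a))=2.466789069; dist=6371·c=15715.913 ≈ 15715.9 km; running total=50750.9 km
Leg 5 bearing: y=sinΔλ·cosφ2=0.44332567, x=cosφ1·sinφ2-sinφ1·cosφ2·cosΔλ=0.44019015; θ=atan2(y, x)=45.2033° ≈ 45.2°
Leg 6: φ1=0.4082901, φ2=-0.3466329, Δφ=-0.7549230, Δλ=-4.4430620 rad; a=sin²(Δφ/2)+cosφ1·cosφ2·sin²(Δλ/2)=0.6822867865; c=2·atan2(√a, √(1-a))=1.943971144; dist=6371·c=12385.040 ≈ 12385.0 km; running total=63135.9 km
Leg 6 bearing: y=sinΔλ·cosφ2=0.90661633, x=cosφ1·sinφ2-sinφ1·cosφ2·cosΔλ=-0.21244514; θ=atan2(y, x)=103.1880° ≈ 103.2°

Leg 1: dist=9471.7 km, bearing=328.5°
Leg 2: dist=1885.3 km, bearing=127.1°
Leg 3: dist=13638.7 km, bearing=135.0°
Leg 4: dist=10039.3 km, bearing=274.9°
Leg 5: dist=15715.9 km, bearing=45.2°
Leg 6: dist=12385.0 km, bearing=103.2°
Total: 63135.9 km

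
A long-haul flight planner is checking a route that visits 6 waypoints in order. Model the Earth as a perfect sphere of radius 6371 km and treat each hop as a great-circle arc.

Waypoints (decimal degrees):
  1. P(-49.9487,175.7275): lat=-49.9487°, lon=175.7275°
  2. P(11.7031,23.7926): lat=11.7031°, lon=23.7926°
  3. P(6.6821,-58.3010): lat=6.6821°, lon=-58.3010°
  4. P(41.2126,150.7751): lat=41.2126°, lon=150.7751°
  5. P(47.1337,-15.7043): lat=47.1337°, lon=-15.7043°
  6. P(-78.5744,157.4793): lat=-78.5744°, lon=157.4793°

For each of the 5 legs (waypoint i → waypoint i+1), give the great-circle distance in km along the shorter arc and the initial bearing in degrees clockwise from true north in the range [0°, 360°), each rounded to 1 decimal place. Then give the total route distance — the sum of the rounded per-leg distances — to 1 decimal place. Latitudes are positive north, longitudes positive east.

Leg 1: dist=15049.0 km, bearing=221.0°
Leg 2: dist=9000.7 km, bearing=275.0°
Leg 3: dist=13920.8 km, bearing=333.4°
Leg 4: dist=10101.0 km, bearing=350.8°
Leg 5: dist=16507.4 km, bearing=177.4°
Total: 64578.9 km

Leg 1: φ1=-0.8717693, φ2=0.2042576, Δφ=1.0760269, Δλ=-2.6517643 rad; a=sin²(Δφ/2)+cosφ1·cosφ2·sin²(Δλ/2)=0.8556368416; c=2·atan2(√a, √(1-a))=2.362104880; dist=6371·c=15048.970 ≈ 15049.0 km; running total=15049.0 km
Leg 1 bearing: y=sinΔλ·cosφ2=-0.46069417, x=cosφ1·sinφ2-sinφ1·cosφ2·cosΔλ=-0.53089606; θ=atan2(y, x)=-139.0496° <0 so +360° → 220.9504° ≈ 221.0°
Leg 2: φ1=0.2042576, φ2=0.1166246, Δφ=-0.0876330, Δλ=-1.4328036 rad; a=sin²(Δφ/2)+cosφ1·cosφ2·sin²(Δλ/2)=0.4213083641; c=2·atan2(√a, √(1-a))=1.412755987; dist=6371·c=9000.668 ≈ 9000.7 km; running total=24049.7 km
Leg 2 bearing: y=sinΔλ·cosφ2=-0.98376573, x=cosφ1·sinφ2-sinφ1·cosφ2·cosΔλ=0.08622933; θ=atan2(y, x)=-84.9907° <0 so +360° → 275.0093° ≈ 275.0°
Leg 3: φ1=0.1166246, φ2=0.7192956, Δφ=0.6026709, Δλ=3.6490663 rad; a=sin²(Δφ/2)+cosφ1·cosφ2·sin²(Δλ/2)=0.7881672170; c=2·atan2(√a, √(1-a))=2.185032443; dist=6371·c=13920.842 ≈ 13920.8 km; running total=37970.5 km
Leg 3 bearing: y=sinΔλ·cosφ2=-0.36558132, x=cosφ1·sinφ2-sinφ1·cosφ2·cosΔλ=0.73088229; θ=atan2(y, x)=-26.5738° <0 so +360° → 333.4262° ≈ 333.4°
Leg 4: φ1=0.7192956, φ2=0.8226383, Δφ=0.1033427, Δλ=-2.9056137 rad; a=sin²(Δφ/2)+cosφ1·cosφ2·sin²(Δλ/2)=0.5073377503; c=2·atan2(√a, √(1-a))=1.585472354; dist=6371·c=10101.044 ≈ 10101.0 km; running total=48071.5 km
Leg 4 bearing: y=sinΔλ·cosφ2=-0.15904834, x=cosφ1·sinφ2-sinφ1·cosφ2·cosΔλ=0.98716172; θ=atan2(y, x)=-9.1527° <0 so +360° → 350.8473° ≈ 350.8°
Leg 5: φ1=0.8226383, φ2=-1.3713820, Δφ=-2.1940202, Δλ=3.0226240 rad; a=sin²(Δφ/2)+cosφ1·cosφ2·sin²(Δλ/2)=0.9261139633; c=2·atan2(√a, √(1-a))=2.591025473; dist=6371·c=16507.423 ≈ 16507.4 km; running total=64578.9 km
Leg 5 bearing: y=sinΔλ·cosφ2=0.02351157, x=cosφ1·sinφ2-sinφ1·cosφ2·cosΔλ=-0.52264210; θ=atan2(y, x)=177.4242° ≈ 177.4°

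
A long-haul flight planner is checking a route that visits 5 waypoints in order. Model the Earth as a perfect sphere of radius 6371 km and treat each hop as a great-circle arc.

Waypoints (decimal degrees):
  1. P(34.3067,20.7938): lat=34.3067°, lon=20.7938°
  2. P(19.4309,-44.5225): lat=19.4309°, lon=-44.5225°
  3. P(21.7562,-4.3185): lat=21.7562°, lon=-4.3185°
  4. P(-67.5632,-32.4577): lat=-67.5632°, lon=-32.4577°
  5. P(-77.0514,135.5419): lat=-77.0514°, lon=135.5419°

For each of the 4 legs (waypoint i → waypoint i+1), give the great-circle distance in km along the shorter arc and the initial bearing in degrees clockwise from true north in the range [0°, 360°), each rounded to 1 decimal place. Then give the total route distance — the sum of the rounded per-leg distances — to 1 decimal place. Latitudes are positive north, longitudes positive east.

Leg 1: dist=6577.0 km, bearing=273.5°
Leg 2: dist=4181.3 km, bearing=79.3°
Leg 3: dist=10198.8 km, bearing=190.4°
Leg 4: dist=3914.1 km, bearing=175.4°
Total: 24871.2 km

Leg 1: φ1=0.5987649, φ2=0.3391332, Δφ=-0.2596317, Δλ=-1.1399845 rad; a=sin²(Δφ/2)+cosφ1·cosφ2·sin²(Δλ/2)=0.2435946046; c=2·atan2(√a, √(1-a))=1.032340660; dist=6371·c=6577.042 ≈ 6577.0 km; running total=6577.0 km
Leg 1 bearing: y=sinΔλ·cosφ2=-0.85687470, x=cosφ1·sinφ2-sinφ1·cosφ2·cosΔλ=0.05282843; θ=atan2(y, x)=-86.4720° <0 so +360° → 273.5280° ≈ 273.5°
Leg 2: φ1=0.3391332, φ2=0.3797173, Δφ=0.0405841, Δλ=0.7016922 rad; a=sin²(Δφ/2)+cosφ1·cosφ2·sin²(Δλ/2)=0.1038734190; c=2·atan2(√a, √(1-a))=0.656303588; dist=6371·c=4181.310 ≈ 4181.3 km; running total=10758.3 km
Leg 2 bearing: y=sinΔλ·cosφ2=0.59953090, x=cosφ1·sinφ2-sinφ1·cosφ2·cosΔλ=0.11356770; θ=atan2(y, x)=79.2737° ≈ 79.3°
Leg 3: φ1=0.3797173, φ2=-1.1792003, Δφ=-1.5589176, Δλ=-0.4911217 rad; a=sin²(Δφ/2)+cosφ1·cosφ2·sin²(Δλ/2)=0.5150096511; c=2·atan2(√a, √(1-a))=1.600820139; dist=6371·c=10198.825 ≈ 10198.8 km; running total=20957.1 km
Leg 3 bearing: y=sinΔλ·cosφ2=-0.17999863, x=cosφ1·sinφ2-sinφ1·cosφ2·cosΔλ=-0.98320869; θ=atan2(y, x)=-169.6256° <0 so +360° → 190.3744° ≈ 190.4°
Leg 4: φ1=-1.1792003, φ2=-1.3448006, Δφ=-0.1656003, Δλ=2.9321462 rad; a=sin²(Δφ/2)+cosφ1·cosφ2·sin²(Δλ/2)=0.0914278162; c=2·atan2(√a, √(1-a))=0.614356817; dist=6371·c=3914.067 ≈ 3914.1 km; running total=24871.2 km
Leg 4 bearing: y=sinΔλ·cosφ2=0.04658973, x=cosφ1·sinφ2-sinφ1·cosφ2·cosΔλ=-0.57454720; θ=atan2(y, x)=175.3641° ≈ 175.4°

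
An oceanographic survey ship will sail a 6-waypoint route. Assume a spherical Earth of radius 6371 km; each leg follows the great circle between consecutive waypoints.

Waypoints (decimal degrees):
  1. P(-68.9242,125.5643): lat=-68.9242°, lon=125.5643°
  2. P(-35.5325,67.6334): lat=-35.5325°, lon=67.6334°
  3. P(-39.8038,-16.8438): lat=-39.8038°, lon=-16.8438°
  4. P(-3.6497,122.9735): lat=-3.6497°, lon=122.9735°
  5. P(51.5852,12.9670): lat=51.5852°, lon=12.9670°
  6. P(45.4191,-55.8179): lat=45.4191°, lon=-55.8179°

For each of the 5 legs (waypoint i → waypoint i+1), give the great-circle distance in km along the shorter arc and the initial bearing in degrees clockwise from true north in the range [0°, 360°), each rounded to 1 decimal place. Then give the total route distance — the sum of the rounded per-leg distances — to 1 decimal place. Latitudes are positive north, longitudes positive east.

Leg 1: dist=5088.3 km, bearing=285.7°
Leg 2: dist=7160.1 km, bearing=238.0°
Leg 3: dist=13679.6 km, bearing=129.8°
Leg 4: dist=11696.6 km, bearing=322.8°
Leg 5: dist=4924.0 km, bearing=290.4°
Total: 42548.6 km

Leg 1: φ1=-1.2029542, φ2=-0.6201591, Δφ=0.5827951, Δλ=-1.0110849 rad; a=sin²(Δφ/2)+cosφ1·cosφ2·sin²(Δλ/2)=0.1511687399; c=2·atan2(√a, √(1-a))=0.798666729; dist=6371·c=5088.306 ≈ 5088.3 km; running total=5088.3 km
Leg 1 bearing: y=sinΔλ·cosφ2=-0.68960908, x=cosφ1·sinφ2-sinφ1·cosφ2·cosΔλ=0.19418118; θ=atan2(y, x)=-74.2738° <0 so +360° → 285.7262° ≈ 285.7°
Leg 2: φ1=-0.6201591, φ2=-0.6947074, Δφ=-0.0745482, Δλ=-1.4744053 rad; a=sin²(Δφ/2)+cosφ1·cosφ2·sin²(Δλ/2)=0.2838962046; c=2·atan2(√a, √(1-a))=1.123856929; dist=6371·c=7160.092 ≈ 7160.1 km; running total=12248.4 km
Leg 2 bearing: y=sinΔλ·cosφ2=-0.76467488, x=cosφ1·sinφ2-sinφ1·cosφ2·cosΔλ=-0.47798424; θ=atan2(y, x)=-122.0087° <0 so +360° → 237.9913° ≈ 238.0°
Leg 3: φ1=-0.6947074, φ2=-0.0636993, Δφ=0.6310081, Δλ=2.4402722 rad; a=sin²(Δφ/2)+cosφ1·cosφ2·sin²(Δλ/2)=0.7724943058; c=2·atan2(√a, √(1-a))=2.147171859; dist=6371·c=13679.632 ≈ 13679.6 km; running total=25928.0 km
Leg 3 bearing: y=sinΔλ·cosφ2=0.64391844, x=cosφ1·sinφ2-sinφ1·cosφ2·cosΔλ=-0.53698832; θ=atan2(y, x)=129.8260° ≈ 129.8°
Leg 4: φ1=-0.0636993, φ2=0.9003316, Δφ=0.9640309, Δλ=-1.9199756 rad; a=sin²(Δφ/2)+cosφ1·cosφ2·sin²(Δλ/2)=0.6310130625; c=2·atan2(√a, √(1-a))=1.835917412; dist=6371·c=11696.630 ≈ 11696.6 km; running total=37624.6 km
Leg 4 bearing: y=sinΔλ·cosφ2=-0.58385408, x=cosφ1·sinφ2-sinφ1·cosφ2·cosΔλ=0.76841182; θ=atan2(y, x)=-37.2283° <0 so +360° → 322.7717° ≈ 322.8°
Leg 5: φ1=0.9003316, φ2=0.7927128, Δφ=-0.1076187, Δλ=-1.2005230 rad; a=sin²(Δφ/2)+cosφ1·cosφ2·sin²(Δλ/2)=0.1420481475; c=2·atan2(√a, √(1-a))=0.772878741; dist=6371·c=4924.010 ≈ 4924.0 km; running total=42548.6 km
Leg 5 bearing: y=sinΔλ·cosφ2=-0.65434575, x=cosφ1·sinφ2-sinφ1·cosφ2·cosΔλ=0.24354367; θ=atan2(y, x)=-69.5850° <0 so +360° → 290.4150° ≈ 290.4°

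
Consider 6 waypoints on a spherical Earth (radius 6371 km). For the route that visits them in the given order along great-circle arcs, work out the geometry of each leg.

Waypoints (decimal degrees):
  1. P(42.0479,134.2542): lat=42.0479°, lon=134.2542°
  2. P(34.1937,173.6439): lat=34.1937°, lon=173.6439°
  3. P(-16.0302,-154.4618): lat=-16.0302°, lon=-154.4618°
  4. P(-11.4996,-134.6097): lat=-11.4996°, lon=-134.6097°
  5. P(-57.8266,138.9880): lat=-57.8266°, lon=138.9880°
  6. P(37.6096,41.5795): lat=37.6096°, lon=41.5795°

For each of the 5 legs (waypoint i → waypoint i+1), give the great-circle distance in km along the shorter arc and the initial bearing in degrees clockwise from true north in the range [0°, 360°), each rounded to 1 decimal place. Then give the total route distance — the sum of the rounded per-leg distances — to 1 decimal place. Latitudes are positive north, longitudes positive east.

Leg 1: dist=3521.4 km, bearing=91.2°
Leg 2: dist=6525.3 km, bearing=143.5°
Leg 3: dist=2201.2 km, bearing=79.3°
Leg 4: dist=8715.0 km, bearing=212.9°
Leg 5: dist=13879.0 km, bearing=286.9°
Total: 34841.9 km

Leg 1: φ1=0.7338743, φ2=0.5967926, Δφ=-0.1370817, Δλ=0.6874800 rad; a=sin²(Δφ/2)+cosφ1·cosφ2·sin²(Δλ/2)=0.0744516612; c=2·atan2(√a, √(1-a))=0.552725682; dist=6371·c=3521.415 ≈ 3521.4 km; running total=3521.4 km
Leg 1 bearing: y=sinΔλ·cosφ2=0.52489759, x=cosφ1·sinφ2-sinφ1·cosφ2·cosΔλ=-0.01081488; θ=atan2(y, x)=91.1803° ≈ 91.2°
Leg 2: φ1=0.5967926, φ2=-0.2797798, Δφ=-0.8765724, Δλ=-5.7265248 rad; a=sin²(Δφ/2)+cosφ1·cosφ2·sin²(Δλ/2)=0.2401167656; c=2·atan2(√a, √(1-a))=1.024218756; dist=6371·c=6525.298 ≈ 6525.3 km; running total=10046.7 km
Leg 2 bearing: y=sinΔλ·cosφ2=0.50780951, x=cosφ1·sinφ2-sinφ1·cosφ2·cosΔλ=-0.68700242; θ=atan2(y, x)=143.5294° ≈ 143.5°
Leg 3: φ1=-0.2797798, φ2=-0.2007059, Δφ=0.0790739, Δλ=0.3464845 rad; a=sin²(Δφ/2)+cosφ1·cosφ2·sin²(Δλ/2)=0.0295475123; c=2·atan2(√a, √(1-a))=0.345503724; dist=6371·c=2201.204 ≈ 2201.2 km; running total=12247.9 km
Leg 3 bearing: y=sinΔλ·cosφ2=0.33277637, x=cosφ1·sinφ2-sinφ1·cosφ2·cosΔλ=0.06291035; θ=atan2(y, x)=79.2947° ≈ 79.3°
Leg 4: φ1=-0.2007059, φ2=-1.0092646, Δφ=-0.8085587, Δλ=4.7751807 rad; a=sin²(Δφ/2)+cosφ1·cosφ2·sin²(Δλ/2)=0.3992549349; c=2·atan2(√a, √(1-a))=1.367917312; dist=6371·c=8715.001 ≈ 8715.0 km; running total=20962.9 km
Leg 4 bearing: y=sinΔλ·cosφ2=-0.53143397, x=cosφ1·sinφ2-sinφ1·cosφ2·cosΔλ=-0.82278774; θ=atan2(y, x)=-147.1418° <0 so +360° → 212.8582° ≈ 212.9°
Leg 5: φ1=-1.0092646, φ2=0.6564114, Δφ=1.6656759, Δλ=-1.7000990 rad; a=sin²(Δφ/2)+cosφ1·cosφ2·sin²(Δλ/2)=0.7854776912; c=2·atan2(√a, √(1-a))=2.178465420; dist=6371·c=13879.003 ≈ 13879.0 km; running total=34841.9 km
Leg 5 bearing: y=sinΔλ·cosφ2=-0.78557426, x=cosφ1·sinφ2-sinφ1·cosφ2·cosΔλ=0.23850165; θ=atan2(y, x)=-73.1116° <0 so +360° → 286.8884° ≈ 286.9°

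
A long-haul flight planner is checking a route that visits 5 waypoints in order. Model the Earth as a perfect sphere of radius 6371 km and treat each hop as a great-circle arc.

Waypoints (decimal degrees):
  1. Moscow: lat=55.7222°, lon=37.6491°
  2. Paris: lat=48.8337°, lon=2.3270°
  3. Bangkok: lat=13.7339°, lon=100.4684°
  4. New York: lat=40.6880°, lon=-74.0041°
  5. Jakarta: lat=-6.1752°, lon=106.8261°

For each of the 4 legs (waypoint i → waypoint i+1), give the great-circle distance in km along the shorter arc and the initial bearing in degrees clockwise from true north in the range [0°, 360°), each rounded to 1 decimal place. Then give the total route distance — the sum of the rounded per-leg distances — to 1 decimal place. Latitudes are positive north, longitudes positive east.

Leg 1: φ1=0.9725359, φ2=0.8523089, Δφ=-0.1202270, Δλ=-0.6164869 rad; a=sin²(Δφ/2)+cosφ1·cosφ2·sin²(Δλ/2)=0.0377321268; c=2·atan2(√a, √(1-a))=0.390980747; dist=6371·c=2490.938 ≈ 2490.9 km; running total=2490.9 km
Leg 1 bearing: y=sinΔλ·cosφ2=-0.38058012, x=cosφ1·sinφ2-sinφ1·cosφ2·cosΔλ=-0.01980982; θ=atan2(y, x)=-92.9797° <0 so +360° → 267.0203° ≈ 267.0°
Leg 2: φ1=0.8523089, φ2=0.2397018, Δφ=-0.6126071, Δλ=1.7128906 rad; a=sin²(Δφ/2)+cosφ1·cosφ2·sin²(Δλ/2)=0.4559142141; c=2·atan2(√a, √(1-a))=1.482510109; dist=6371·c=9445.072 ≈ 9445.1 km; running total=11936.0 km
Leg 2 bearing: y=sinΔλ·cosφ2=0.96161856, x=cosφ1·sinφ2-sinφ1·cosφ2·cosΔλ=0.25983747; θ=atan2(y, x)=74.8793° ≈ 74.9°
Leg 3: φ1=0.2397018, φ2=0.7101396, Δφ=0.4704378, Δλ=-3.0451196 rad; a=sin²(Δφ/2)+cosφ1·cosφ2·sin²(Δλ/2)=0.7891935249; c=2·atan2(√a, √(1-a))=2.187546398; dist=6371·c=13936.858 ≈ 13936.9 km; running total=25872.9 km
Leg 3 bearing: y=sinΔλ·cosφ2=-0.07303930, x=cosφ1·sinφ2-sinφ1·cosφ2·cosΔλ=0.81248611; θ=atan2(y, x)=-5.1369° <0 so +360° → 354.8631° ≈ 354.9°
Leg 4: φ1=0.7101396, φ2=-0.1077776, Δφ=-0.8179171, Δλ=3.1560824 rad; a=sin²(Δφ/2)+cosφ1·cosφ2·sin²(Δλ/2)=0.9119602473; c=2·atan2(√a, √(1-a))=2.539091001; dist=6371·c=16176.549 ≈ 16176.5 km; running total=42049.4 km
Leg 4 bearing: y=sinΔλ·cosφ2=-0.01440514, x=cosφ1·sinφ2-sinφ1·cosφ2·cosΔλ=0.56652229; θ=atan2(y, x)=-1.4566° <0 so +360° → 358.5434° ≈ 358.5°

Leg 1: dist=2490.9 km, bearing=267.0°
Leg 2: dist=9445.1 km, bearing=74.9°
Leg 3: dist=13936.9 km, bearing=354.9°
Leg 4: dist=16176.5 km, bearing=358.5°
Total: 42049.4 km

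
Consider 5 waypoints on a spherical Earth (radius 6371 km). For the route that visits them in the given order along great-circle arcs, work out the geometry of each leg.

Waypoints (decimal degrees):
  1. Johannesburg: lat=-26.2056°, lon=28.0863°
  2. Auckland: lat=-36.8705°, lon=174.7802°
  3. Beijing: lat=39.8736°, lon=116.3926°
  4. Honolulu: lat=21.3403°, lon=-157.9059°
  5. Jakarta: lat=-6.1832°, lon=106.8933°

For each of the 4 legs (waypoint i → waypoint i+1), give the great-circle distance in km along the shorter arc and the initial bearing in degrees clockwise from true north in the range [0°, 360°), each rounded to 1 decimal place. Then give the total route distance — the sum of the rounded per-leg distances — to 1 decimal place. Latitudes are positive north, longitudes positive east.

Leg 1: dist=12183.3 km, bearing=152.2°
Leg 2: dist=10408.2 km, bearing=319.1°
Leg 3: dist=8153.8 km, bearing=75.8°
Leg 4: dist=10794.0 km, bearing=266.1°
Total: 41539.3 km

Leg 1: φ1=-0.4573740, φ2=-0.6435116, Δφ=-0.1861376, Δλ=2.5602915 rad; a=sin²(Δφ/2)+cosφ1·cosφ2·sin²(Δλ/2)=0.6674563666; c=2·atan2(√a, √(1-a))=1.912308940; dist=6371·c=12183.320 ≈ 12183.3 km; running total=12183.3 km
Leg 1 bearing: y=sinΔλ·cosφ2=0.43928598, x=cosφ1·sinφ2-sinφ1·cosφ2·cosΔλ=-0.83358340; θ=atan2(y, x)=152.2114° ≈ 152.2°
Leg 2: φ1=-0.6435116, φ2=0.6959256, Δφ=1.3394372, Δλ=-1.0190559 rad; a=sin²(Δφ/2)+cosφ1·cosφ2·sin²(Δλ/2)=0.5314207842; c=2·atan2(√a, √(1-a))=1.633679330; dist=6371·c=10408.171 ≈ 10408.2 km; running total=22591.5 km
Leg 2 bearing: y=sinΔλ·cosφ2=-0.65357984, x=cosφ1·sinφ2-sinφ1·cosφ2·cosΔλ=0.75424421; θ=atan2(y, x)=-40.9101° <0 so +360° → 319.0899° ≈ 319.1°
Leg 3: φ1=0.6959256, φ2=0.3724585, Δφ=-0.3234671, Δλ=-4.7874120 rad; a=sin²(Δφ/2)+cosφ1·cosφ2·sin²(Δλ/2)=0.3565609286; c=2·atan2(√a, √(1-a))=1.279829922; dist=6371·c=8153.796 ≈ 8153.8 km; running total=30745.3 km
Leg 3 bearing: y=sinΔλ·cosφ2=0.92881546, x=cosφ1·sinφ2-sinφ1·cosφ2·cosΔλ=0.23452670; θ=atan2(y, x)=75.8290° ≈ 75.8°
Leg 4: φ1=0.3724585, φ2=-0.1079172, Δφ=-0.4803757, Δλ=4.6216179 rad; a=sin²(Δφ/2)+cosφ1·cosφ2·sin²(Δλ/2)=0.5615678826; c=2·atan2(√a, √(1-a))=1.694245407; dist=6371·c=10794.037 ≈ 10794.0 km; running total=41539.3 km
Leg 4 bearing: y=sinΔλ·cosφ2=-0.99008967, x=cosφ1·sinφ2-sinφ1·cosφ2·cosΔλ=-0.06752797; θ=atan2(y, x)=-93.9018° <0 so +360° → 266.0982° ≈ 266.1°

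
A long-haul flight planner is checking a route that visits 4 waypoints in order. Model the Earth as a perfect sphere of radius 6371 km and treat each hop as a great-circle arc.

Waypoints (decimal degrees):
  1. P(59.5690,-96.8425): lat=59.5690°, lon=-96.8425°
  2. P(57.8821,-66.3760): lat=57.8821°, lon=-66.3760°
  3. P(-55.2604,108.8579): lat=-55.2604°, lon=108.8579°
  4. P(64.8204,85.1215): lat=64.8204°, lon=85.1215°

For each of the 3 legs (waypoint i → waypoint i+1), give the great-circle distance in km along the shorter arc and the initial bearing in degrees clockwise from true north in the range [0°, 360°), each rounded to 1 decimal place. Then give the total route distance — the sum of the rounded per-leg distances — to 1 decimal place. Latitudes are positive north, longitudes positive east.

Leg 1: dist=1753.0 km, bearing=82.8°
Leg 2: dist=19602.7 km, bearing=47.1°
Leg 3: dist=13504.4 km, bearing=348.4°
Total: 34860.1 km

Leg 1: φ1=1.0396752, φ2=1.0102332, Δφ=-0.0294420, Δλ=0.5317407 rad; a=sin²(Δφ/2)+cosφ1·cosφ2·sin²(Δλ/2)=0.0188075317; c=2·atan2(√a, √(1-a))=0.275148226; dist=6371·c=1752.969 ≈ 1753.0 km; running total=1753.0 km
Leg 1 bearing: y=sinΔλ·cosφ2=0.26957158, x=cosφ1·sinφ2-sinφ1·cosφ2·cosΔλ=0.03385844; θ=atan2(y, x)=82.8411° ≈ 82.8°
Leg 2: φ1=1.0102332, φ2=-0.9644759, Δφ=-1.9747091, Δλ=3.0584085 rad; a=sin²(Δφ/2)+cosφ1·cosφ2·sin²(Δλ/2)=0.9989528582; c=2·atan2(√a, √(1-a))=3.076862213; dist=6371·c=19602.689 ≈ 19602.7 km; running total=21355.7 km
Leg 2 bearing: y=sinΔλ·cosφ2=0.04734763, x=cosφ1·sinφ2-sinφ1·cosφ2·cosΔλ=0.04407247; θ=atan2(y, x)=47.0518° ≈ 47.1°
Leg 3: φ1=-0.9644759, φ2=1.1313294, Δφ=2.0958053, Δλ=-0.4142783 rad; a=sin²(Δφ/2)+cosφ1·cosφ2·sin²(Δλ/2)=0.7608649960; c=2·atan2(√a, √(1-a))=2.119673886; dist=6371·c=13504.442 ≈ 13504.4 km; running total=34860.1 km
Leg 3 bearing: y=sinΔλ·cosφ2=-0.17125900, x=cosφ1·sinφ2-sinφ1·cosφ2·cosΔλ=0.83574408; θ=atan2(y, x)=-11.5806° <0 so +360° → 348.4194° ≈ 348.4°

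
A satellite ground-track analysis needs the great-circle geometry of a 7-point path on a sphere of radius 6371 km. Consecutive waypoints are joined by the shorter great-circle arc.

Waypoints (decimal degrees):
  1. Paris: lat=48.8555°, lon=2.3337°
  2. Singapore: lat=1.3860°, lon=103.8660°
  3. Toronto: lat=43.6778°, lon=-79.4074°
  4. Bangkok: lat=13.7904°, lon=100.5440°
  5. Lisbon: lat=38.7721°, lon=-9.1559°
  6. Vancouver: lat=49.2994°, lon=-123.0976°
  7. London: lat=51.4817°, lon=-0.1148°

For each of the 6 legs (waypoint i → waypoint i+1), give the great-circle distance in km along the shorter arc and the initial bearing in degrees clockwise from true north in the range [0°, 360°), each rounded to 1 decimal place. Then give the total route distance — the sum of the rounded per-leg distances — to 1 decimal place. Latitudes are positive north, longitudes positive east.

Leg 1: dist=10730.8 km, bearing=80.4°
Leg 2: dist=14993.6 km, bearing=3.3°
Leg 3: dist=13624.9 km, bearing=0.1°
Leg 4: dist=10683.9 km, bearing=312.4°
Leg 5: dist=8276.1 km, bearing=321.8°
Leg 6: dist=7578.6 km, bearing=34.3°
Total: 65887.9 km

Leg 1: φ1=0.8526893, φ2=0.0241903, Δφ=-0.8284991, Δλ=1.7720729 rad; a=sin²(Δφ/2)+cosφ1·cosφ2·sin²(Δλ/2)=0.5566431966; c=2·atan2(√a, √(1-a))=1.684326446; dist=6371·c=10730.844 ≈ 10730.8 km; running total=10730.8 km
Leg 1 bearing: y=sinΔλ·cosφ2=0.97952549, x=cosφ1·sinφ2-sinφ1·cosφ2·cosΔλ=0.16642116; θ=atan2(y, x)=80.3575° ≈ 80.4°
Leg 2: φ1=0.0241903, φ2=0.7623214, Δφ=0.7381312, Δλ=-3.1987243 rad; a=sin²(Δφ/2)+cosφ1·cosφ2·sin²(Δλ/2)=0.8525696525; c=2·atan2(√a, √(1-a))=2.353415915; dist=6371·c=14993.613 ≈ 14993.6 km; running total=25724.4 km
Leg 2 bearing: y=sinΔλ·cosφ2=0.04129709, x=cosφ1·sinφ2-sinφ1·cosφ2·cosΔλ=0.70786518; θ=atan2(y, x)=3.3389° ≈ 3.3°
Leg 3: φ1=0.7623214, φ2=0.2406879, Δφ=-0.5216335, Δλ=3.1407444 rad; a=sin²(Δφ/2)+cosφ1·cosφ2·sin²(Δλ/2)=0.7688836838; c=2·atan2(√a, √(1-a))=2.138583049; dist=6371·c=13624.913 ≈ 13624.9 km; running total=39349.3 km
Leg 3 bearing: y=sinΔλ·cosφ2=0.00082378, x=cosφ1·sinφ2-sinφ1·cosφ2·cosΔλ=0.84309287; θ=atan2(y, x)=0.0560° ≈ 0.1°
Leg 4: φ1=0.2406879, φ2=0.6767008, Δφ=0.4360129, Δλ=-1.9146244 rad; a=sin²(Δφ/2)+cosφ1·cosφ2·sin²(Δλ/2)=0.5529816819; c=2·atan2(√a, √(1-a))=1.676958996; dist=6371·c=10683.906 ≈ 10683.9 km; running total=50033.2 km
Leg 4 bearing: y=sinΔλ·cosφ2=-0.73401137, x=cosφ1·sinφ2-sinφ1·cosφ2·cosΔλ=0.67081970; θ=atan2(y, x)=-47.5755° <0 so +360° → 312.4245° ≈ 312.4°
Leg 5: φ1=0.6767008, φ2=0.8604368, Δφ=0.1837360, Δλ=-1.9886578 rad; a=sin²(Δφ/2)+cosφ1·cosφ2·sin²(Δλ/2)=0.3657792543; c=2·atan2(√a, √(1-a))=1.299021553; dist=6371·c=8276.066 ≈ 8276.1 km; running total=58309.3 km
Leg 5 bearing: y=sinΔλ·cosφ2=-0.59599836, x=cosφ1·sinφ2-sinφ1·cosφ2·cosΔλ=0.75678604; θ=atan2(y, x)=-38.2218° <0 so +360° → 321.7782° ≈ 321.8°
Leg 6: φ1=0.8604368, φ2=0.8985252, Δφ=0.0380883, Δλ=2.1464548 rad; a=sin²(Δφ/2)+cosφ1·cosφ2·sin²(Δλ/2)=0.3139572026; c=2·atan2(√a, √(1-a))=1.189541388; dist=6371·c=7578.568 ≈ 7578.6 km; running total=65887.9 km
Leg 6 bearing: y=sinΔλ·cosφ2=0.52239611, x=cosφ1·sinφ2-sinφ1·cosφ2·cosΔλ=0.76723830; θ=atan2(y, x)=34.2501° ≈ 34.3°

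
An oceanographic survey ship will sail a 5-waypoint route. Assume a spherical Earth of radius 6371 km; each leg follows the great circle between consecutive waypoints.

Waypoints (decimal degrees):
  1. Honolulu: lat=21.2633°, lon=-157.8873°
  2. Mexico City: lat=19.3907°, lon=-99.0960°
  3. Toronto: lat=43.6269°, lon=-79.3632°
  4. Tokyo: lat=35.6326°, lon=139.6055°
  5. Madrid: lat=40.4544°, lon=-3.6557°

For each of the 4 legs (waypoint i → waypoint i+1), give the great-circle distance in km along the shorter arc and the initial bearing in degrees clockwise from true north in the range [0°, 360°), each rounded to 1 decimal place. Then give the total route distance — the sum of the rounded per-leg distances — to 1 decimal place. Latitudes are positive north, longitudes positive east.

Leg 1: dist=6097.7 km, bearing=80.7°
Leg 2: dist=3262.0 km, bearing=29.9°
Leg 3: dist=10361.0 km, bearing=329.2°
Leg 4: dist=10758.5 km, bearing=332.7°
Total: 30479.2 km

Leg 1: φ1=0.3711146, φ2=0.3384316, Δφ=-0.0326830, Δλ=1.0261018 rad; a=sin²(Δφ/2)+cosφ1·cosφ2·sin²(Δλ/2)=0.2120519579; c=2·atan2(√a, √(1-a))=0.957096505; dist=6371·c=6097.662 ≈ 6097.7 km; running total=6097.7 km
Leg 1 bearing: y=sinΔλ·cosφ2=0.80677085, x=cosφ1·sinφ2-sinφ1·cosφ2·cosΔλ=0.13215330; θ=atan2(y, x)=80.6973° ≈ 80.7°
Leg 2: φ1=0.3384316, φ2=0.7614330, Δφ=0.4230015, Δλ=0.3444023 rad; a=sin²(Δφ/2)+cosφ1·cosφ2·sin²(Δλ/2)=0.0641170932; c=2·atan2(√a, √(1-a))=0.512001214; dist=6371·c=3261.960 ≈ 3262.0 km; running total=9359.7 km
Leg 2 bearing: y=sinΔλ·cosφ2=0.24439582, x=cosφ1·sinφ2-sinφ1·cosφ2·cosΔλ=0.42461165; θ=atan2(y, x)=29.9237° ≈ 29.9°
Leg 3: φ1=0.7614330, φ2=0.6219062, Δφ=-0.1395269, Δλ=3.8217248 rad; a=sin²(Δφ/2)+cosφ1·cosφ2·sin²(Δλ/2)=0.5277267503; c=2·atan2(√a, √(1-a))=1.626278288; dist=6371·c=10361.019 ≈ 10361.0 km; running total=19720.7 km
Leg 3 bearing: y=sinΔλ·cosφ2=-0.51114723, x=cosφ1·sinφ2-sinφ1·cosφ2·cosΔλ=0.85770241; θ=atan2(y, x)=-30.7928° <0 so +360° → 329.2072° ≈ 329.2°
Leg 4: φ1=0.6219062, φ2=0.7060625, Δφ=0.0841563, Δλ=-2.5003796 rad; a=sin²(Δφ/2)+cosφ1·cosφ2·sin²(Δλ/2)=0.5588025559; c=2·atan2(√a, √(1-a))=1.688674239; dist=6371·c=10758.544 ≈ 10758.5 km; running total=30479.2 km
Leg 4 bearing: y=sinΔλ·cosφ2=-0.45515952, x=cosφ1·sinφ2-sinφ1·cosφ2·cosΔλ=0.88260911; θ=atan2(y, x)=-27.2801° <0 so +360° → 332.7199° ≈ 332.7°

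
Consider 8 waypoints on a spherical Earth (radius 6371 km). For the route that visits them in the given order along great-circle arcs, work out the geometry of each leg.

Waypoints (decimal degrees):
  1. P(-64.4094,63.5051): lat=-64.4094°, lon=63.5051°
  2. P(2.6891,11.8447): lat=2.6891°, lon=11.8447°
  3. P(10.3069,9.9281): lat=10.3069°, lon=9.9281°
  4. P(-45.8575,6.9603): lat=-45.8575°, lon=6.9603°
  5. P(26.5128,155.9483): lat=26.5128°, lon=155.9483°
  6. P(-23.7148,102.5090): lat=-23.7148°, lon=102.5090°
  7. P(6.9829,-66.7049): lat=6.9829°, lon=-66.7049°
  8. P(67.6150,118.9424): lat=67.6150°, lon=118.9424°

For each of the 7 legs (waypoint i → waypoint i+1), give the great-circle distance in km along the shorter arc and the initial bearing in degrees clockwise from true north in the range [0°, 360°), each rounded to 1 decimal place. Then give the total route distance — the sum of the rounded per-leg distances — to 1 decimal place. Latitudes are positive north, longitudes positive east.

Leg 1: dist=8559.5 km, bearing=306.5°
Leg 2: dist=873.1 km, bearing=346.1°
Leg 3: dist=6252.2 km, bearing=182.5°
Leg 4: dist=16534.7 km, bearing=117.4°
Leg 5: dist=8009.6 km, bearing=230.6°
Leg 6: dist=17827.1 km, bearing=213.5°
Leg 7: dist=11708.1 km, bearing=357.8°
Total: 69764.3 km

Leg 1: φ1=-1.1241561, φ2=0.0469336, Δφ=1.1710897, Δλ=-0.9016441 rad; a=sin²(Δφ/2)+cosφ1·cosφ2·sin²(Δλ/2)=0.3873344638; c=2·atan2(√a, √(1-a))=1.343513492; dist=6371·c=8559.524 ≈ 8559.5 km; running total=8559.5 km
Leg 1 bearing: y=sinΔλ·cosφ2=-0.78348411, x=cosφ1·sinφ2-sinφ1·cosφ2·cosΔλ=0.57911877; θ=atan2(y, x)=-53.5297° <0 so +360° → 306.4703° ≈ 306.5°
Leg 2: φ1=0.0469336, φ2=0.1798893, Δφ=0.1329557, Δλ=-0.0334510 rad; a=sin²(Δφ/2)+cosφ1·cosφ2·sin²(Δλ/2)=0.0046876970; c=2·atan2(√a, √(1-a))=0.137040727; dist=6371·c=873.086 ≈ 873.1 km; running total=9432.6 km
Leg 2 bearing: y=sinΔλ·cosφ2=-0.03290506, x=cosφ1·sinφ2-sinφ1·cosφ2·cosΔλ=0.13259015; θ=atan2(y, x)=-13.9376° <0 so +360° → 346.0624° ≈ 346.1°
Leg 3: φ1=0.1798893, φ2=-0.8003644, Δφ=-0.9802537, Δλ=-0.0517979 rad; a=sin²(Δφ/2)+cosφ1·cosφ2·sin²(Δλ/2)=0.2220535886; c=2·atan2(√a, √(1-a))=0.981359678; dist=6371·c=6252.243 ≈ 6252.2 km; running total=15684.8 km
Leg 3 bearing: y=sinΔλ·cosφ2=-0.03605826, x=cosφ1·sinφ2-sinφ1·cosφ2·cosΔλ=-0.83047154; θ=atan2(y, x)=-177.5138° <0 so +360° → 182.4862° ≈ 182.5°
Leg 4: φ1=-0.8003644, φ2=0.4627357, Δφ=1.2631000, Δλ=2.6003311 rad; a=sin²(Δφ/2)+cosφ1·cosφ2·sin²(Δλ/2)=0.9272308762; c=2·atan2(√a, √(1-a))=2.595310223; dist=6371·c=16534.721 ≈ 16534.7 km; running total=32219.5 km
Leg 4 bearing: y=sinΔλ·cosφ2=0.46103455, x=cosφ1·sinφ2-sinφ1·cosφ2·cosΔλ=-0.23946243; θ=atan2(y, x)=117.4475° ≈ 117.4°
Leg 5: φ1=0.4627357, φ2=-0.4139013, Δφ=-0.8766370, Δλ=-0.9326917 rad; a=sin²(Δφ/2)+cosφ1·cosφ2·sin²(Δλ/2)=0.3457570303; c=2·atan2(√a, √(1-a))=1.257195395; dist=6371·c=8009.592 ≈ 8009.6 km; running total=40229.1 km
Leg 5 bearing: y=sinΔλ·cosφ2=-0.73540081, x=cosφ1·sinφ2-sinφ1·cosφ2·cosΔλ=-0.60334242; θ=atan2(y, x)=-129.3664° <0 so +360° → 230.6336° ≈ 230.6°
Leg 6: φ1=-0.4139013, φ2=0.1218746, Δφ=0.5357759, Δλ=-2.9533397 rad; a=sin²(Δφ/2)+cosφ1·cosφ2·sin²(Δλ/2)=0.9708034344; c=2·atan2(√a, √(1-a))=2.798167428; dist=6371·c=17827.125 ≈ 17827.1 km; running total=58056.2 km
Leg 6 bearing: y=sinΔλ·cosφ2=-0.18575487, x=cosφ1·sinφ2-sinφ1·cosφ2·cosΔλ=-0.28084094; θ=atan2(y, x)=-146.5184° <0 so +360° → 213.4816° ≈ 213.5°
Leg 7: φ1=0.1218746, φ2=1.1801044, Δφ=1.0582298, Δλ=3.2401566 rad; a=sin²(Δφ/2)+cosφ1·cosφ2·sin²(Δλ/2)=0.6318784070; c=2·atan2(√a, √(1-a))=1.837711197; dist=6371·c=11708.058 ≈ 11708.1 km; running total=69764.3 km
Leg 7 bearing: y=sinΔλ·cosφ2=-0.03747521, x=cosφ1·sinφ2-sinφ1·cosφ2·cosΔλ=0.96386096; θ=atan2(y, x)=-2.2266° <0 so +360° → 357.7734° ≈ 357.8°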